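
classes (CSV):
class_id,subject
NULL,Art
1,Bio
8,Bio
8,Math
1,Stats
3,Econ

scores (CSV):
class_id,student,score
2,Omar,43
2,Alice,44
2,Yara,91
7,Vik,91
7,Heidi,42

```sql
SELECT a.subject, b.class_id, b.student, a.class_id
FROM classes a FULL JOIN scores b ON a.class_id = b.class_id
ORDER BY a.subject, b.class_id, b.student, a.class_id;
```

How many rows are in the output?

FULL OUTER JOIN keeps every row from both sides; unmatched rows get NULL for the other side's columns.
Matching on a.class_id = b.class_id. A NULL in a compared column never satisfies the condition.
Matched pairs: 0; unmatched a rows kept: 6; unmatched b rows kept: 5.
Total: 0 matched + 11 padded = 11 rows.

11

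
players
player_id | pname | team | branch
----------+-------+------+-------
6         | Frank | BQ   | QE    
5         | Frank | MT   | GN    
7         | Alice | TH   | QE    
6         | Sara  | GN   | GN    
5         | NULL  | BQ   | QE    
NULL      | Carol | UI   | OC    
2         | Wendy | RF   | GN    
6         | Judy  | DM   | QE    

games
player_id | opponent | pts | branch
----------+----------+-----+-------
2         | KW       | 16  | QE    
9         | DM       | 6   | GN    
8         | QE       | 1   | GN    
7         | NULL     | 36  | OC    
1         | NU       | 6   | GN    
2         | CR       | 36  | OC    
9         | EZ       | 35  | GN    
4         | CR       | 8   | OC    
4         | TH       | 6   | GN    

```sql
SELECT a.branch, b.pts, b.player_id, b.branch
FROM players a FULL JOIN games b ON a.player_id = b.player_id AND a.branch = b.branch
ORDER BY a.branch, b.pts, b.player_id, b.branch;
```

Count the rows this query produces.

FULL OUTER JOIN keeps every row from both sides; unmatched rows get NULL for the other side's columns.
Matching on a.player_id = b.player_id AND a.branch = b.branch. A NULL in a compared column never satisfies the condition.
- a row (player_id=6, branch=QE): no match → kept, b columns NULL.
- a row (player_id=5, branch=GN): no match → kept, b columns NULL.
- a row (player_id=7, branch=QE): no match → kept, b columns NULL.
- a row (player_id=6, branch=GN): no match → kept, b columns NULL.
- a row (player_id=5, branch=QE): no match → kept, b columns NULL.
- a row (player_id=NULL, branch=OC): no match → kept, b columns NULL.
- a row (player_id=2, branch=GN): no match → kept, b columns NULL.
- a row (player_id=6, branch=QE): no match → kept, b columns NULL.
- plus 9 unmatched b row(s), each kept with NULL a columns.
Total: 0 matched + 17 padded = 17 rows.

17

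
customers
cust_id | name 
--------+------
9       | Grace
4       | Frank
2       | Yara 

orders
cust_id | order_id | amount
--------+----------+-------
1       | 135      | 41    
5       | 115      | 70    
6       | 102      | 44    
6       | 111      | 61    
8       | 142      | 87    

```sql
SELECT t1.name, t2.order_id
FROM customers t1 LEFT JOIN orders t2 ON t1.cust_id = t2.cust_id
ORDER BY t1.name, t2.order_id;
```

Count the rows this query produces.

3

LEFT JOIN keeps every row from `customers`; unmatched rows get NULL for `orders`'s columns.
Matching on t1.cust_id = t2.cust_id.
- t1 (cust_id=9) has no partner → padded with NULL.
- t1 (cust_id=4) has no partner → padded with NULL.
- t1 (cust_id=2) has no partner → padded with NULL.
Total: 0 matched + 3 padded = 3 rows.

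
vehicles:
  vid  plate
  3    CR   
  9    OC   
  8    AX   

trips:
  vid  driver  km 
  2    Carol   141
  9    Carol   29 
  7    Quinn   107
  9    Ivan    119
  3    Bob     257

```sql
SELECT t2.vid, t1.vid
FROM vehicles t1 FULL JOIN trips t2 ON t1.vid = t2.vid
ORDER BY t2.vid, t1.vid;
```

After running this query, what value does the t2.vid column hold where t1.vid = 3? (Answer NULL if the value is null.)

3

FULL OUTER JOIN keeps every row from both sides; unmatched rows get NULL for the other side's columns.
Matching on t1.vid = t2.vid.
- t1 row (vid=3): matches 1 t2 row(s) → 1 output row(s).
- t1 row (vid=9): matches 2 t2 row(s) → 2 output row(s).
- t1 row (vid=8): no match → kept, t2 columns NULL.
- plus 2 unmatched t2 row(s), each kept with NULL t1 columns.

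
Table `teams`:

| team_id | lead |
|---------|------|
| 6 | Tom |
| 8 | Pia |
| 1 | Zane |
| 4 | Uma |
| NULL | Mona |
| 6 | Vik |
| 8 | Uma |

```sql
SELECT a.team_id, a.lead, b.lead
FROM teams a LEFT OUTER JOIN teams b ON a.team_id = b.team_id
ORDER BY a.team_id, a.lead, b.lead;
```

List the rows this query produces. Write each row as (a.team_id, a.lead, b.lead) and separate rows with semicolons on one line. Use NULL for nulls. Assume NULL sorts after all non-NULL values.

(1, Zane, Zane); (4, Uma, Uma); (6, Tom, Tom); (6, Tom, Vik); (6, Vik, Tom); (6, Vik, Vik); (8, Pia, Pia); (8, Pia, Uma); (8, Uma, Pia); (8, Uma, Uma); (NULL, Mona, NULL)

LEFT JOIN keeps every row from `teams a`; unmatched rows get NULL for `teams b`'s columns.
Matching on a.team_id = b.team_id. A NULL in a compared column never satisfies the condition.
Matched pairs: 10; unmatched a rows kept: 1.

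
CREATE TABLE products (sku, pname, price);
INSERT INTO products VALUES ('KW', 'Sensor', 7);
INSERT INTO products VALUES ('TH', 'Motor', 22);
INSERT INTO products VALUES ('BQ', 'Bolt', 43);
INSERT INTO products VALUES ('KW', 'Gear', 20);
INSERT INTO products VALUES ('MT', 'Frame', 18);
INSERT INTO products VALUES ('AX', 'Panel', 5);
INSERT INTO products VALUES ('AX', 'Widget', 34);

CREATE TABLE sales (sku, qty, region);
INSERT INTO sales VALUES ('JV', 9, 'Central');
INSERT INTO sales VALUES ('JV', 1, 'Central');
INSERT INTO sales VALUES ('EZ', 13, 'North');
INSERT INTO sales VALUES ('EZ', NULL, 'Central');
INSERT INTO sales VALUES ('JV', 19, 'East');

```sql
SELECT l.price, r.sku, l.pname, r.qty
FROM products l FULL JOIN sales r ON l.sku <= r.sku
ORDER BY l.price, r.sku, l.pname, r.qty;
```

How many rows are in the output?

FULL OUTER JOIN keeps every row from both sides; unmatched rows get NULL for the other side's columns.
Matching on l.sku <= r.sku.
Matched pairs: 15; unmatched l rows kept: 4; unmatched r rows kept: 0.
Total: 15 matched + 4 padded = 19 rows.

19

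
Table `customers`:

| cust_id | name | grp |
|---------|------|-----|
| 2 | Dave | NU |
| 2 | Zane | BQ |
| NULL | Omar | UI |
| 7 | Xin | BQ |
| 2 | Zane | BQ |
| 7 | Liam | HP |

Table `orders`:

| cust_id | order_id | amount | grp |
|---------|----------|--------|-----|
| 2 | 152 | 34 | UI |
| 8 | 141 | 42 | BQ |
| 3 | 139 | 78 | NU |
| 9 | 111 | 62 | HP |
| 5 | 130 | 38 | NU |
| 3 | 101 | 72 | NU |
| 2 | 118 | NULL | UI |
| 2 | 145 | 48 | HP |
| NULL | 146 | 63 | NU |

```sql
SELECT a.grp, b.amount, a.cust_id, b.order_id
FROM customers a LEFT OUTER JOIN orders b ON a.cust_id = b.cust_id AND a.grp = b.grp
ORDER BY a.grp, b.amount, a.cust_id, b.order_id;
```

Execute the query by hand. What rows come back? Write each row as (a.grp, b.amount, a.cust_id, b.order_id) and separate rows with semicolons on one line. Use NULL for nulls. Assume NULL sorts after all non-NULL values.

LEFT JOIN keeps every row from `customers`; unmatched rows get NULL for `orders`'s columns.
Matching on a.cust_id = b.cust_id AND a.grp = b.grp. A NULL in a compared column never satisfies the condition.
- a row (cust_id=2, grp=NU): no match → kept, b columns NULL.
- a row (cust_id=2, grp=BQ): no match → kept, b columns NULL.
- a row (cust_id=NULL, grp=UI): no match → kept, b columns NULL.
- a row (cust_id=7, grp=BQ): no match → kept, b columns NULL.
- a row (cust_id=2, grp=BQ): no match → kept, b columns NULL.
- a row (cust_id=7, grp=HP): no match → kept, b columns NULL.
After projecting and ordering:
a.grp | b.amount | a.cust_id | b.order_id
BQ | NULL | 2 | NULL
BQ | NULL | 2 | NULL
BQ | NULL | 7 | NULL
HP | NULL | 7 | NULL
NU | NULL | 2 | NULL
UI | NULL | NULL | NULL

(BQ, NULL, 2, NULL); (BQ, NULL, 2, NULL); (BQ, NULL, 7, NULL); (HP, NULL, 7, NULL); (NU, NULL, 2, NULL); (UI, NULL, NULL, NULL)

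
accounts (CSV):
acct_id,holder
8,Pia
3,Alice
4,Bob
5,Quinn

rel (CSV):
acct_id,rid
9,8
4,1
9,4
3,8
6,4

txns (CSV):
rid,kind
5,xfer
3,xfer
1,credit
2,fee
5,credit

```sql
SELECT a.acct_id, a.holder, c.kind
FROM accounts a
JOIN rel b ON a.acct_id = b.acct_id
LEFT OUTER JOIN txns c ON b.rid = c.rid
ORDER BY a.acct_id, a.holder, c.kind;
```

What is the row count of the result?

2

Step 1 — a INNER JOIN b on acct_id → 2 row(s).
Then LEFT JOIN `txns c` on rid: each of those 2 rows is kept; rows whose b.rid has no match in c get NULL for c's columns.
Result: 2 row(s).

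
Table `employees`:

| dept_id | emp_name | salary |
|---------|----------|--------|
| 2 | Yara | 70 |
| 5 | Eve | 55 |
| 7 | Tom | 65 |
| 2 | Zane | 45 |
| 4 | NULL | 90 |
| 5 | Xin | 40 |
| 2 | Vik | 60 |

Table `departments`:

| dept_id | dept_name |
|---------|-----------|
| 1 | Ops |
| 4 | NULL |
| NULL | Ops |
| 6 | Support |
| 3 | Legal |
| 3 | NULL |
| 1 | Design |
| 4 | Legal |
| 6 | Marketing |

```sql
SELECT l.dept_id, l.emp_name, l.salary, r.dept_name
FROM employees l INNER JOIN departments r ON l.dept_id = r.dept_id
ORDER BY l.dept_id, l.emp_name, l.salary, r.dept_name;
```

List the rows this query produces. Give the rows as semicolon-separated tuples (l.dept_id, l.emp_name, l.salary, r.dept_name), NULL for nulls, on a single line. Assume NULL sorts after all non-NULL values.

(4, NULL, 90, Legal); (4, NULL, 90, NULL)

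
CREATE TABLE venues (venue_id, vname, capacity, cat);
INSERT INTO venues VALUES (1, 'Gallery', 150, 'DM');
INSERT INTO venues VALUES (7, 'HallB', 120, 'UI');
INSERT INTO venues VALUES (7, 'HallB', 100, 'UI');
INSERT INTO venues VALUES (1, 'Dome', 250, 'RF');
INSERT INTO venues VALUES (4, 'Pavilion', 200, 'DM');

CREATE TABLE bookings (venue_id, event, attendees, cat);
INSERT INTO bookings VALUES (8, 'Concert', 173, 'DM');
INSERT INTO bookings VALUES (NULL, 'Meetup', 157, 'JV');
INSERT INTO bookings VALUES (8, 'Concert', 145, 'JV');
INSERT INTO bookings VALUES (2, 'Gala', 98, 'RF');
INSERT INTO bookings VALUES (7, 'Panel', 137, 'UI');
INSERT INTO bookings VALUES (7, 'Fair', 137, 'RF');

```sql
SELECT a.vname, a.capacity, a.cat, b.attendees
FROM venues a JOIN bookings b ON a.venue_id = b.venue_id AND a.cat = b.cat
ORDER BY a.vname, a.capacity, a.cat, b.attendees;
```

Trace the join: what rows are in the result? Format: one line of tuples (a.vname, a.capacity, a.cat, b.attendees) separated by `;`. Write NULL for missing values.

(HallB, 100, UI, 137); (HallB, 120, UI, 137)

INNER JOIN keeps only pairs where the ON condition holds.
Matching on a.venue_id = b.venue_id AND a.cat = b.cat. A NULL in a compared column never satisfies the condition.
- a row (venue_id=1, cat=DM): no match → dropped.
- a row (venue_id=7, cat=UI): matches 1 b row(s) → 1 output row(s).
- a row (venue_id=7, cat=UI): matches 1 b row(s) → 1 output row(s).
- a row (venue_id=1, cat=RF): no match → dropped.
- a row (venue_id=4, cat=DM): no match → dropped.
After projecting and ordering:
a.vname | a.capacity | a.cat | b.attendees
HallB | 100 | UI | 137
HallB | 120 | UI | 137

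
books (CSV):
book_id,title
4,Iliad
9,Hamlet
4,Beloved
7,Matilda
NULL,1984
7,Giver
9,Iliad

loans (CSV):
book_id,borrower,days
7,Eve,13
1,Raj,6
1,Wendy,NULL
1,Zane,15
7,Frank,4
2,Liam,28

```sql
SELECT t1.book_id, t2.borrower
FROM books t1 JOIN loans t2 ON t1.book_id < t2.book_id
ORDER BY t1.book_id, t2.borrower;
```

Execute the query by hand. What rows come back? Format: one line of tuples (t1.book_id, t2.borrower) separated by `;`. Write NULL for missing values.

(4, Eve); (4, Eve); (4, Frank); (4, Frank)

INNER JOIN keeps only pairs where the ON condition holds.
Matching on t1.book_id < t2.book_id. A NULL in a compared column never satisfies the condition.
Matched pairs: 4.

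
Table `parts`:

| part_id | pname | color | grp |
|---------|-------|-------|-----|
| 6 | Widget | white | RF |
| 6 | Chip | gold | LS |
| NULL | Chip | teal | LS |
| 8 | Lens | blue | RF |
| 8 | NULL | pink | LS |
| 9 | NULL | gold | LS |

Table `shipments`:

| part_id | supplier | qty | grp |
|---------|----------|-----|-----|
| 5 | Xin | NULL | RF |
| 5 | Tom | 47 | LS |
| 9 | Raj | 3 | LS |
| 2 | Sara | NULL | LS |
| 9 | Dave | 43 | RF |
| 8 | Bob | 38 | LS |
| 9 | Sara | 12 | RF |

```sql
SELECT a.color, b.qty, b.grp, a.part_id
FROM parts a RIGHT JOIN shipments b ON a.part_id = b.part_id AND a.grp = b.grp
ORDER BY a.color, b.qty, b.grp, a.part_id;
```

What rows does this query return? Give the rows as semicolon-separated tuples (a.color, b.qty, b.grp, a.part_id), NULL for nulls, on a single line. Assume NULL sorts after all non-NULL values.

RIGHT JOIN keeps every row from `shipments`; unmatched rows get NULL for `parts`'s columns.
Matching on a.part_id = b.part_id AND a.grp = b.grp. A NULL in a compared column never satisfies the condition.
Matched pairs: 2; unmatched b rows kept: 5.

(gold, 3, LS, 9); (pink, 38, LS, 8); (NULL, 12, RF, NULL); (NULL, 43, RF, NULL); (NULL, 47, LS, NULL); (NULL, NULL, LS, NULL); (NULL, NULL, RF, NULL)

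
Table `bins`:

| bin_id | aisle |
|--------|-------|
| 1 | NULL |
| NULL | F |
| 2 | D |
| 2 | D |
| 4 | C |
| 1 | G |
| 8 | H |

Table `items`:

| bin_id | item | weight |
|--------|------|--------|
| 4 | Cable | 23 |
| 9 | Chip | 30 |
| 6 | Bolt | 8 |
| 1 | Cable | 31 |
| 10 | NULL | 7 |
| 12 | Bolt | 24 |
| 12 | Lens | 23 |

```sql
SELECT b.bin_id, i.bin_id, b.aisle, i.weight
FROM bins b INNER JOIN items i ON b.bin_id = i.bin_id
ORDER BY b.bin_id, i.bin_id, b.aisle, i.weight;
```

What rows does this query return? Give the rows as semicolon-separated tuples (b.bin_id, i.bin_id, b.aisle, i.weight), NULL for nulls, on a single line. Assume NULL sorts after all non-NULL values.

(1, 1, G, 31); (1, 1, NULL, 31); (4, 4, C, 23)

INNER JOIN keeps only pairs where the ON condition holds.
Matching on b.bin_id = i.bin_id. A NULL in a compared column never satisfies the condition.
Matched pairs: 3.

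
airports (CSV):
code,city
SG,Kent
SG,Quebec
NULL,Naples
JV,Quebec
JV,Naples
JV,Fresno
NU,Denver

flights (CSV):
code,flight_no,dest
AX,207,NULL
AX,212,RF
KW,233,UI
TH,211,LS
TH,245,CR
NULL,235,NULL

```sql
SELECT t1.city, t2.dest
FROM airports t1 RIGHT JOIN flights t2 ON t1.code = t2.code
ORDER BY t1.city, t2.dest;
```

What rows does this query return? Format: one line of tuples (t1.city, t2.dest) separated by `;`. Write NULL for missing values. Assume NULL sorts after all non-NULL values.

(NULL, CR); (NULL, LS); (NULL, RF); (NULL, UI); (NULL, NULL); (NULL, NULL)

RIGHT JOIN keeps every row from `flights`; unmatched rows get NULL for `airports`'s columns.
Matching on t1.code = t2.code. A NULL in a compared column never satisfies the condition.
- code=SG: no matching t2 row.
- code=SG: no matching t2 row.
- code=NULL: no matching t2 row.
- code=JV: no matching t2 row.
- code=JV: no matching t2 row.
- code=JV: no matching t2 row.
- code=NU: no matching t2 row.
- 6 t2 row(s) had no t1 match → kept, t1 columns NULL.
After projecting and ordering:
t1.city | t2.dest
NULL | CR
NULL | LS
NULL | RF
NULL | UI
NULL | NULL
NULL | NULL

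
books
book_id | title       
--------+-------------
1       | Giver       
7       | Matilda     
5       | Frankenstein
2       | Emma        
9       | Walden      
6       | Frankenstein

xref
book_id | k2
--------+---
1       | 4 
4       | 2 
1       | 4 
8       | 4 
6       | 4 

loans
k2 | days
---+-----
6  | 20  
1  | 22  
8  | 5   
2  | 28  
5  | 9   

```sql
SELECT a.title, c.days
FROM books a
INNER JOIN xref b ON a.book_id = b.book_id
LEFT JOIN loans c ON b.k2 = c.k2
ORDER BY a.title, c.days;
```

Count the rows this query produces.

Joins associate left-to-right: books INNER JOIN xref on book_id gives 3 intermediate row(s).
Then LEFT JOIN `loans c` on k2: each of those 3 rows is kept; rows whose b.k2 has no match in c get NULL for c's columns.
Result: 3 row(s).

3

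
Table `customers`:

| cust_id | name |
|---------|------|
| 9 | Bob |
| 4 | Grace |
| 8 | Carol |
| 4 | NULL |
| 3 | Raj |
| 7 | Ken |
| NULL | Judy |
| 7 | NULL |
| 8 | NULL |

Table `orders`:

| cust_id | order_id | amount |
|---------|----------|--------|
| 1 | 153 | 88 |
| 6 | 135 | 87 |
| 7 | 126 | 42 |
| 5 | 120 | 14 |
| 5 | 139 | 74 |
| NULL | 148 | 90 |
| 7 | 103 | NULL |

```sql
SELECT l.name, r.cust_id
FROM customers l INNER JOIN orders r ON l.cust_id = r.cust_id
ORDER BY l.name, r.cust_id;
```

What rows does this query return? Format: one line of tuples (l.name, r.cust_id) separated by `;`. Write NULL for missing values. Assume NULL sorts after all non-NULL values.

INNER JOIN keeps only pairs where the ON condition holds.
Matching on l.cust_id = r.cust_id. A NULL in a compared column never satisfies the condition.
Matched pairs: 4.

(Ken, 7); (Ken, 7); (NULL, 7); (NULL, 7)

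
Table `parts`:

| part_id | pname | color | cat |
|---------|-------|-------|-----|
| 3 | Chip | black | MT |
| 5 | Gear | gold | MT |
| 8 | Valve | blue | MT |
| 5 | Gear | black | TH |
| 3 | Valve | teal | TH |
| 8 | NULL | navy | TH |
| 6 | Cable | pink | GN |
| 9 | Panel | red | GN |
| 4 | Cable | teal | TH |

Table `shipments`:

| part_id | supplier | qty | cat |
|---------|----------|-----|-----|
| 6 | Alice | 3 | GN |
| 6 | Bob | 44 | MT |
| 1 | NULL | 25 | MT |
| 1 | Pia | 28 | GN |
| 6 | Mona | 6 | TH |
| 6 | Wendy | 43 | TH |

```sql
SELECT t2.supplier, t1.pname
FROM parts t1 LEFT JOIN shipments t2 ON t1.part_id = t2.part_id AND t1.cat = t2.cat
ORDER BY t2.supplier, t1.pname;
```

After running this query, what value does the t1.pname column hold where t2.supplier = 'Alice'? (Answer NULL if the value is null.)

Cable

LEFT JOIN keeps every row from `parts`; unmatched rows get NULL for `shipments`'s columns.
Matching on t1.part_id = t2.part_id AND t1.cat = t2.cat.
- t1[0] part_id=3, cat=MT → no match; kept with NULLs on the t2 side.
- t1[1] part_id=5, cat=MT → no match; kept with NULLs on the t2 side.
- t1[2] part_id=8, cat=MT → no match; kept with NULLs on the t2 side.
- t1[3] part_id=5, cat=TH → no match; kept with NULLs on the t2 side.
- t1[4] part_id=3, cat=TH → no match; kept with NULLs on the t2 side.
- t1[5] part_id=8, cat=TH → no match; kept with NULLs on the t2 side.
- t1[6] part_id=6, cat=GN → 1 match(es) in t2 → 1 row(s).
- t1[7] part_id=9, cat=GN → no match; kept with NULLs on the t2 side.
- t1[8] part_id=4, cat=TH → no match; kept with NULLs on the t2 side.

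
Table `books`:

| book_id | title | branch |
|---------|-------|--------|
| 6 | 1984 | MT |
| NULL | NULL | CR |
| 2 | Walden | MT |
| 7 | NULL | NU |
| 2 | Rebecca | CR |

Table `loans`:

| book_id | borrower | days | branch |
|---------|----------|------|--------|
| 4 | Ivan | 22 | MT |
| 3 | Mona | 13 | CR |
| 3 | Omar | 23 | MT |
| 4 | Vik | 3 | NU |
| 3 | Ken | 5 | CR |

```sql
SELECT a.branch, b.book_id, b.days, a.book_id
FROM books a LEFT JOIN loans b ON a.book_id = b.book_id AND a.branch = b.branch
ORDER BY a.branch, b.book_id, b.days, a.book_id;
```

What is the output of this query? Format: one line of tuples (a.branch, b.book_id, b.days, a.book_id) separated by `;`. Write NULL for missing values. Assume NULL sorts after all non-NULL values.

(CR, NULL, NULL, 2); (CR, NULL, NULL, NULL); (MT, NULL, NULL, 2); (MT, NULL, NULL, 6); (NU, NULL, NULL, 7)

LEFT JOIN keeps every row from `books`; unmatched rows get NULL for `loans`'s columns.
Matching on a.book_id = b.book_id AND a.branch = b.branch. A NULL in a compared column never satisfies the condition.
Matched pairs: 0; unmatched a rows kept: 5.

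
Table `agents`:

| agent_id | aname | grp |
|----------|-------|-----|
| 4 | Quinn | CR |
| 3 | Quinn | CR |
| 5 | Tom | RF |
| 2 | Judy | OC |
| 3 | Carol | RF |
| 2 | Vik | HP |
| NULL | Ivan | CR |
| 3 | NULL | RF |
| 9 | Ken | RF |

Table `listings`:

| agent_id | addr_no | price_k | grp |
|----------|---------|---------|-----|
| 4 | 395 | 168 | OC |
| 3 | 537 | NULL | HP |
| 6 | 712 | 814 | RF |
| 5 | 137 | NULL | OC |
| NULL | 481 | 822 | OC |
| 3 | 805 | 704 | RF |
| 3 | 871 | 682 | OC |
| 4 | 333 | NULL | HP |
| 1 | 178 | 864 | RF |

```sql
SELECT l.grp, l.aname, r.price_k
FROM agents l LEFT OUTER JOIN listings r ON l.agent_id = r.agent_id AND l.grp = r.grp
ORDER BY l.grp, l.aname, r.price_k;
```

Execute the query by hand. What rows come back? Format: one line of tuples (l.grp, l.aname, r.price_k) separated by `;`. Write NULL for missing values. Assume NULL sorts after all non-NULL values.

(CR, Ivan, NULL); (CR, Quinn, NULL); (CR, Quinn, NULL); (HP, Vik, NULL); (OC, Judy, NULL); (RF, Carol, 704); (RF, Ken, NULL); (RF, Tom, NULL); (RF, NULL, 704)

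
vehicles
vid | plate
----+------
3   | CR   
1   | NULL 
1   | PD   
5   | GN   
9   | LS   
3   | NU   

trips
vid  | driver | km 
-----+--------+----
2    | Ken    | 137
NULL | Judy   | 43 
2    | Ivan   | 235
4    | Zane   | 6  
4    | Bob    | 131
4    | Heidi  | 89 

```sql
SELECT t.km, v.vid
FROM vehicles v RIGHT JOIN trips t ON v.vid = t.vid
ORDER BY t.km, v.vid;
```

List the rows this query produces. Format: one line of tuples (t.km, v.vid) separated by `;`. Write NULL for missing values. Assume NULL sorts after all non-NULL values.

(6, NULL); (43, NULL); (89, NULL); (131, NULL); (137, NULL); (235, NULL)

RIGHT JOIN keeps every row from `trips`; unmatched rows get NULL for `vehicles`'s columns.
Matching on v.vid = t.vid. A NULL in a compared column never satisfies the condition.
Matched pairs: 0; unmatched t rows kept: 6.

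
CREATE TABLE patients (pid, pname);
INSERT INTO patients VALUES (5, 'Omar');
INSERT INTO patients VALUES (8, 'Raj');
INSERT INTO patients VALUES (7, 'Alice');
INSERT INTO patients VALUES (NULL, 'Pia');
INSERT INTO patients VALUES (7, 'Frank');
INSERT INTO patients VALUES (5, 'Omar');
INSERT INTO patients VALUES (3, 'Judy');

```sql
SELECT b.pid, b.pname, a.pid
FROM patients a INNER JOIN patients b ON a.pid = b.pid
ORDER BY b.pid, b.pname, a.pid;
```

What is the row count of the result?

10

INNER JOIN keeps only pairs where the ON condition holds.
Matching on a.pid = b.pid. A NULL in a compared column never satisfies the condition.
Matched pairs: 10.
Total: 10 rows.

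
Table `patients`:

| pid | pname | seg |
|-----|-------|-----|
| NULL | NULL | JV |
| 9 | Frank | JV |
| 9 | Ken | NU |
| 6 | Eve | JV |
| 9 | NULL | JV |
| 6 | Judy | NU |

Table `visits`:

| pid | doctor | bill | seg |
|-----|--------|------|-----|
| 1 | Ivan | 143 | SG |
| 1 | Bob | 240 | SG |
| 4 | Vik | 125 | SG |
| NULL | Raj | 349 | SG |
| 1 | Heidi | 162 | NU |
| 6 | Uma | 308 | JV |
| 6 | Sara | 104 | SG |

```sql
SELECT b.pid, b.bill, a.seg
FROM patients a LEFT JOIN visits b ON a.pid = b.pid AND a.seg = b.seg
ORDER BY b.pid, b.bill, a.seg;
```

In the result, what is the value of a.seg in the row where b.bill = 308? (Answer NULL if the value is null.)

JV

LEFT JOIN keeps every row from `patients`; unmatched rows get NULL for `visits`'s columns.
Matching on a.pid = b.pid AND a.seg = b.seg. A NULL in a compared column never satisfies the condition.
Matched pairs: 1; unmatched a rows kept: 5.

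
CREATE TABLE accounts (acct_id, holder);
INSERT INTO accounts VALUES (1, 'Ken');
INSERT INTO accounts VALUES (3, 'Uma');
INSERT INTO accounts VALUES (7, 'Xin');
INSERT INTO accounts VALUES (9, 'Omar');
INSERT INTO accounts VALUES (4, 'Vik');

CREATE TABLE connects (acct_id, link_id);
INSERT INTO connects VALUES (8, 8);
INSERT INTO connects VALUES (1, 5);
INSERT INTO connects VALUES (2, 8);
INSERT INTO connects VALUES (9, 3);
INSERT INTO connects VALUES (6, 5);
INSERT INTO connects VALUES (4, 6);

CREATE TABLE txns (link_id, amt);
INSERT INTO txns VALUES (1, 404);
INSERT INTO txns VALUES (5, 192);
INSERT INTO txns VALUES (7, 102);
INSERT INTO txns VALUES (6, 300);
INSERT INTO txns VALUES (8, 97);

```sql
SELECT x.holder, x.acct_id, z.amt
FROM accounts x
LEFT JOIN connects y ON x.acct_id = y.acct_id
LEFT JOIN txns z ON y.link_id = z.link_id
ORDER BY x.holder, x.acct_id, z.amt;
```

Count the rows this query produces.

5

Step 1 — x LEFT JOIN y on acct_id → 5 row(s).
Then LEFT JOIN `txns z` on link_id: each of those 5 rows is kept; rows whose y.link_id has no match in z get NULL for z's columns.
Result: 5 row(s).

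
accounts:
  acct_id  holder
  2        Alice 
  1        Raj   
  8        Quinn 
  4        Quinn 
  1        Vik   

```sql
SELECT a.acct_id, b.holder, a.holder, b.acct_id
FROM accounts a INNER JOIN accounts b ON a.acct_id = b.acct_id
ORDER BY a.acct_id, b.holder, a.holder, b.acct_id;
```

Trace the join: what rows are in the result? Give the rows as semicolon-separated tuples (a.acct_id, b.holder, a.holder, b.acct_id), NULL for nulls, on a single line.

(1, Raj, Raj, 1); (1, Raj, Vik, 1); (1, Vik, Raj, 1); (1, Vik, Vik, 1); (2, Alice, Alice, 2); (4, Quinn, Quinn, 4); (8, Quinn, Quinn, 8)

INNER JOIN keeps only pairs where the ON condition holds.
Matching on a.acct_id = b.acct_id.
- a row (acct_id=2): matches 1 b row(s) → 1 output row(s).
- a row (acct_id=1): matches 2 b row(s) → 2 output row(s).
- a row (acct_id=8): matches 1 b row(s) → 1 output row(s).
- a row (acct_id=4): matches 1 b row(s) → 1 output row(s).
- a row (acct_id=1): matches 2 b row(s) → 2 output row(s).
After projecting and ordering:
a.acct_id | b.holder | a.holder | b.acct_id
1 | Raj | Raj | 1
1 | Raj | Vik | 1
1 | Vik | Raj | 1
1 | Vik | Vik | 1
2 | Alice | Alice | 2
4 | Quinn | Quinn | 4
8 | Quinn | Quinn | 8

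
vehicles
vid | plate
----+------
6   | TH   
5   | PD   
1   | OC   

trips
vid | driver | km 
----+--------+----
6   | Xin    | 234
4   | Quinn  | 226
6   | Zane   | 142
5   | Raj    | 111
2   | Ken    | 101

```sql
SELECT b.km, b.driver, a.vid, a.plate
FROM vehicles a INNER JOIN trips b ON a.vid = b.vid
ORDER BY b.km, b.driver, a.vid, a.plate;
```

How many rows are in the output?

INNER JOIN keeps only pairs where the ON condition holds.
Matching on a.vid = b.vid.
- vid=6: 2 matching b row(s), so 2 row(s) emitted.
- vid=5: 1 matching b row(s), so 1 row(s) emitted.
- vid=1: no matching b row, dropped.
Total: 3 rows.

3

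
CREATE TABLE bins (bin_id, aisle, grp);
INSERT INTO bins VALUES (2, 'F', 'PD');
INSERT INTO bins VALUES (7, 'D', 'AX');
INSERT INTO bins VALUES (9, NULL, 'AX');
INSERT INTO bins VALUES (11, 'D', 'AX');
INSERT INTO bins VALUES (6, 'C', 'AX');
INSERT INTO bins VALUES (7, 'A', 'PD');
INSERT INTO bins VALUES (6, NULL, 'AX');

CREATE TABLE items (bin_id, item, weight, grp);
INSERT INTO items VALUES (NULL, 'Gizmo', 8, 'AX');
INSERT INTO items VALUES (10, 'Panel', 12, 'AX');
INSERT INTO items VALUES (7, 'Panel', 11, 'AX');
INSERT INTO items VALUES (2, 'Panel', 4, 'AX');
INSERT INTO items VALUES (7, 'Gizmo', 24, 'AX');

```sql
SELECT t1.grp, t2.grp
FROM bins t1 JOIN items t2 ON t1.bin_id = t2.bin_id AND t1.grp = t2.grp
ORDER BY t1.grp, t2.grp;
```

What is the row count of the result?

2

INNER JOIN keeps only pairs where the ON condition holds.
Matching on t1.bin_id = t2.bin_id AND t1.grp = t2.grp. A NULL in a compared column never satisfies the condition.
- t1 (bin_id=2, grp=PD) has no partner → excluded.
- t1 (bin_id=7, grp=AX) pairs with 2 row(s) of t2.
- t1 (bin_id=9, grp=AX) has no partner → excluded.
- t1 (bin_id=11, grp=AX) has no partner → excluded.
- t1 (bin_id=6, grp=AX) has no partner → excluded.
- t1 (bin_id=7, grp=PD) has no partner → excluded.
- t1 (bin_id=6, grp=AX) has no partner → excluded.
Total: 2 rows.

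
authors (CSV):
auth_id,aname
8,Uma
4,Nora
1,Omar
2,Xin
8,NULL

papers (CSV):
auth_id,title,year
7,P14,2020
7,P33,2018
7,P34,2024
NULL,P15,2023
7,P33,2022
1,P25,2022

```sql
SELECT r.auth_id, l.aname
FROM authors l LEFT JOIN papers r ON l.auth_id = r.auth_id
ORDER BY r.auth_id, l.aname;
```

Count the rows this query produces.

LEFT JOIN keeps every row from `authors`; unmatched rows get NULL for `papers`'s columns.
Matching on l.auth_id = r.auth_id. A NULL in a compared column never satisfies the condition.
- l[0] auth_id=8 → no match; kept with NULLs on the r side.
- l[1] auth_id=4 → no match; kept with NULLs on the r side.
- l[2] auth_id=1 → 1 match(es) in r → 1 row(s).
- l[3] auth_id=2 → no match; kept with NULLs on the r side.
- l[4] auth_id=8 → no match; kept with NULLs on the r side.
Total: 1 matched + 4 padded = 5 rows.

5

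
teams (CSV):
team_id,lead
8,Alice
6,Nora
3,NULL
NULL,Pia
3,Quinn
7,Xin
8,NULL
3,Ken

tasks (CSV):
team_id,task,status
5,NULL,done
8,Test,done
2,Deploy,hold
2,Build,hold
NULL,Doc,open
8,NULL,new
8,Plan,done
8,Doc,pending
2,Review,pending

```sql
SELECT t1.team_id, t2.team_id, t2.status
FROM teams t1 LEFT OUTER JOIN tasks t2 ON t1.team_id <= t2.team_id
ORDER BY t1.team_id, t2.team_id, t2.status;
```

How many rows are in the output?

32

LEFT JOIN keeps every row from `teams`; unmatched rows get NULL for `tasks`'s columns.
Matching on t1.team_id <= t2.team_id. A NULL in a compared column never satisfies the condition.
- team_id=8: 4 matching t2 row(s), so 4 row(s) emitted.
- team_id=6: 4 matching t2 row(s), so 4 row(s) emitted.
- team_id=3: 5 matching t2 row(s), so 5 row(s) emitted.
- team_id=NULL: no t2 row matches, row kept with t2 columns NULL.
- team_id=3: 5 matching t2 row(s), so 5 row(s) emitted.
- team_id=7: 4 matching t2 row(s), so 4 row(s) emitted.
- team_id=8: 4 matching t2 row(s), so 4 row(s) emitted.
- team_id=3: 5 matching t2 row(s), so 5 row(s) emitted.
Total: 31 matched + 1 padded = 32 rows.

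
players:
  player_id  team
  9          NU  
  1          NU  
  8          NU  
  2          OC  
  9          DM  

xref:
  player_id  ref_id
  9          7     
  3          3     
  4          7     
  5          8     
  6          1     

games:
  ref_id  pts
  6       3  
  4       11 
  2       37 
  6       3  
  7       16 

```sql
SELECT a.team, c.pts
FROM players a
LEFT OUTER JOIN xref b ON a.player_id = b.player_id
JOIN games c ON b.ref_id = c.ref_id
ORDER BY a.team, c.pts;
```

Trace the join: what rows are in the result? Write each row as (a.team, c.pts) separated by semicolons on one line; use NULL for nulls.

(DM, 16); (NU, 16)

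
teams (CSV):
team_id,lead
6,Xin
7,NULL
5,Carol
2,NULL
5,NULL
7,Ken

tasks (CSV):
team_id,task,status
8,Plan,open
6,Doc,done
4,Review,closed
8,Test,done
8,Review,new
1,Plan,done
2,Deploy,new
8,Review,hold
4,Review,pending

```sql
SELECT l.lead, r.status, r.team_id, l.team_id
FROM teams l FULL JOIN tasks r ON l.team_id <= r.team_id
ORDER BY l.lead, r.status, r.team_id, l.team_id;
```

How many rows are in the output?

32

FULL OUTER JOIN keeps every row from both sides; unmatched rows get NULL for the other side's columns.
Matching on l.team_id <= r.team_id.
- l (team_id=6) pairs with 5 row(s) of r.
- l (team_id=7) pairs with 4 row(s) of r.
- l (team_id=5) pairs with 5 row(s) of r.
- l (team_id=2) pairs with 8 row(s) of r.
- l (team_id=5) pairs with 5 row(s) of r.
- l (team_id=7) pairs with 4 row(s) of r.
- 1 row(s) from r found no l partner → padded with NULL.
Total: 31 matched + 1 padded = 32 rows.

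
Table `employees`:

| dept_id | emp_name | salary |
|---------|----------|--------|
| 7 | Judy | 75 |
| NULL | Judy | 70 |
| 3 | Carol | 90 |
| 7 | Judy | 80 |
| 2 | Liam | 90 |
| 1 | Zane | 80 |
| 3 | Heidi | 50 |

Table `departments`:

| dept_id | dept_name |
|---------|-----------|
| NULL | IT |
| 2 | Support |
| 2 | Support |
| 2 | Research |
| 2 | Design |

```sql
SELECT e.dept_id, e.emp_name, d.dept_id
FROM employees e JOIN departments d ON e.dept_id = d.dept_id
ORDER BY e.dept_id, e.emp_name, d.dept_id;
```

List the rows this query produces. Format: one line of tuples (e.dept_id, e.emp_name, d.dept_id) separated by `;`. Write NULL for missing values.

(2, Liam, 2); (2, Liam, 2); (2, Liam, 2); (2, Liam, 2)

INNER JOIN keeps only pairs where the ON condition holds.
Matching on e.dept_id = d.dept_id. A NULL in a compared column never satisfies the condition.
- e (dept_id=7) has no partner → excluded.
- e (dept_id=NULL) has no partner → excluded.
- e (dept_id=3) has no partner → excluded.
- e (dept_id=7) has no partner → excluded.
- e (dept_id=2) pairs with 4 row(s) of d.
- e (dept_id=1) has no partner → excluded.
- e (dept_id=3) has no partner → excluded.
After projecting and ordering:
e.dept_id | e.emp_name | d.dept_id
2 | Liam | 2
2 | Liam | 2
2 | Liam | 2
2 | Liam | 2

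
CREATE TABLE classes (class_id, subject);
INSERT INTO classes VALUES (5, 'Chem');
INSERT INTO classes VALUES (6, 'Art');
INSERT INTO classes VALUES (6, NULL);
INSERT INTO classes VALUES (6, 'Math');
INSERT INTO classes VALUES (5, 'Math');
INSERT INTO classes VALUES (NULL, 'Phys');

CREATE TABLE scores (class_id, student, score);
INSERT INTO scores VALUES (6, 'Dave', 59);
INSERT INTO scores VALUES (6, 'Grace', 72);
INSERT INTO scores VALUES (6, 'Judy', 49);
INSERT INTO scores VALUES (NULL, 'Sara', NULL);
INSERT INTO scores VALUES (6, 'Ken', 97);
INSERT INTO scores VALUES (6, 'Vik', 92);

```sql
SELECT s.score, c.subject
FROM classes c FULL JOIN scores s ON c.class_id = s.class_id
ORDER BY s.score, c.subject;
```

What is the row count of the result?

FULL OUTER JOIN keeps every row from both sides; unmatched rows get NULL for the other side's columns.
Matching on c.class_id = s.class_id. A NULL in a compared column never satisfies the condition.
- c[0] class_id=5 → no match; kept with NULLs on the s side.
- c[1] class_id=6 → 5 match(es) in s → 5 row(s).
- c[2] class_id=6 → 5 match(es) in s → 5 row(s).
- c[3] class_id=6 → 5 match(es) in s → 5 row(s).
- c[4] class_id=5 → no match; kept with NULLs on the s side.
- c[5] class_id=NULL → no match; kept with NULLs on the s side.
- 1 s row(s) had no c match → kept, c columns NULL.
Total: 15 matched + 4 padded = 19 rows.

19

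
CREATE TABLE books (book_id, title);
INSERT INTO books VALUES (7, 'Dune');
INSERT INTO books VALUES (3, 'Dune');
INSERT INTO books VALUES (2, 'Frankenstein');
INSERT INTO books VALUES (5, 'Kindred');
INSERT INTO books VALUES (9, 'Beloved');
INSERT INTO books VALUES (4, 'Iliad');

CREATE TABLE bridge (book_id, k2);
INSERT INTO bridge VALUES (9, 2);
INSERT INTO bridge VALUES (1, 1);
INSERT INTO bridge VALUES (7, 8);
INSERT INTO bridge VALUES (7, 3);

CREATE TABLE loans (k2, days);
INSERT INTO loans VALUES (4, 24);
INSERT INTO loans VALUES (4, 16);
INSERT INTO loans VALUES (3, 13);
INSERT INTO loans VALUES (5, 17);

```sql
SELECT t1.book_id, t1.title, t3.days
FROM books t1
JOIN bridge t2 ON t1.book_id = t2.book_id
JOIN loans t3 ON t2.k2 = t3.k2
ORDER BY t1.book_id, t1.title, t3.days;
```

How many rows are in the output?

1

Step 1 — t1 INNER JOIN t2 on book_id → 3 row(s).
Then INNER JOIN `loans t3` on k2: keep only rows whose t2.k2 appears in t3.
Result: 1 row(s).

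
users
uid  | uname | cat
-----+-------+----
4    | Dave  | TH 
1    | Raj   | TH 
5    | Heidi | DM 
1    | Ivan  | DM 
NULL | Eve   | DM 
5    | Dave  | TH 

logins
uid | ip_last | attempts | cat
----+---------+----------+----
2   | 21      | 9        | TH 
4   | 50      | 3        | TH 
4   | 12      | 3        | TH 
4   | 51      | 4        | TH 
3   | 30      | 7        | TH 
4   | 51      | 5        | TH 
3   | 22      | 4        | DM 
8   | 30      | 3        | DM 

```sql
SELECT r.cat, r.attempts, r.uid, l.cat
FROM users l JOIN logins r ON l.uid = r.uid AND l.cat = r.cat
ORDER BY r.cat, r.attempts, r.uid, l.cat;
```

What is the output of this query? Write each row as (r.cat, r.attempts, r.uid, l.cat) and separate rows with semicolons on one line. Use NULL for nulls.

(TH, 3, 4, TH); (TH, 3, 4, TH); (TH, 4, 4, TH); (TH, 5, 4, TH)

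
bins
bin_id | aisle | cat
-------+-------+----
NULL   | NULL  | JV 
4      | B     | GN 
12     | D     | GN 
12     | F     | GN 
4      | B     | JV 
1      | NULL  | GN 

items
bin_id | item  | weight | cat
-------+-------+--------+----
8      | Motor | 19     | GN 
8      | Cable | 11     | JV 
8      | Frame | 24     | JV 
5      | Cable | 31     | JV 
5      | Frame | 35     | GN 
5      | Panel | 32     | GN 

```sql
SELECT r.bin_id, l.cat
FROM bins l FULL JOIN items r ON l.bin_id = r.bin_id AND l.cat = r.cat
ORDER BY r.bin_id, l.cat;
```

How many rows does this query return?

FULL OUTER JOIN keeps every row from both sides; unmatched rows get NULL for the other side's columns.
Matching on l.bin_id = r.bin_id AND l.cat = r.cat. A NULL in a compared column never satisfies the condition.
- l row (bin_id=NULL, cat=JV): no match → kept, r columns NULL.
- l row (bin_id=4, cat=GN): no match → kept, r columns NULL.
- l row (bin_id=12, cat=GN): no match → kept, r columns NULL.
- l row (bin_id=12, cat=GN): no match → kept, r columns NULL.
- l row (bin_id=4, cat=JV): no match → kept, r columns NULL.
- l row (bin_id=1, cat=GN): no match → kept, r columns NULL.
- plus 6 unmatched r row(s), each kept with NULL l columns.
Total: 0 matched + 12 padded = 12 rows.

12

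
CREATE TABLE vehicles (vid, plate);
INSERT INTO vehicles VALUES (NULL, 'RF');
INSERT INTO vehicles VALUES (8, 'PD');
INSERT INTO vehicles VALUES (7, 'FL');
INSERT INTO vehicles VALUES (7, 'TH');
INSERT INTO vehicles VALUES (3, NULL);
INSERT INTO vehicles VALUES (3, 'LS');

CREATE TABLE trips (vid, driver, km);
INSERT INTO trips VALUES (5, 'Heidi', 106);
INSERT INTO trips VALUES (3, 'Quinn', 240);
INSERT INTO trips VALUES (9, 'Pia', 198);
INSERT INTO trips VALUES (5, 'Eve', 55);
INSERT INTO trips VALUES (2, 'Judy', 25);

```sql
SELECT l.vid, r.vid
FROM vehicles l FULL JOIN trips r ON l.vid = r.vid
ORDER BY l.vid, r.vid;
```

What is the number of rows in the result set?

10

FULL OUTER JOIN keeps every row from both sides; unmatched rows get NULL for the other side's columns.
Matching on l.vid = r.vid. A NULL in a compared column never satisfies the condition.
- l[0] vid=NULL → no match; kept with NULLs on the r side.
- l[1] vid=8 → no match; kept with NULLs on the r side.
- l[2] vid=7 → no match; kept with NULLs on the r side.
- l[3] vid=7 → no match; kept with NULLs on the r side.
- l[4] vid=3 → 1 match(es) in r → 1 row(s).
- l[5] vid=3 → 1 match(es) in r → 1 row(s).
- 4 row(s) from r found no l partner → padded with NULL.
Total: 2 matched + 8 padded = 10 rows.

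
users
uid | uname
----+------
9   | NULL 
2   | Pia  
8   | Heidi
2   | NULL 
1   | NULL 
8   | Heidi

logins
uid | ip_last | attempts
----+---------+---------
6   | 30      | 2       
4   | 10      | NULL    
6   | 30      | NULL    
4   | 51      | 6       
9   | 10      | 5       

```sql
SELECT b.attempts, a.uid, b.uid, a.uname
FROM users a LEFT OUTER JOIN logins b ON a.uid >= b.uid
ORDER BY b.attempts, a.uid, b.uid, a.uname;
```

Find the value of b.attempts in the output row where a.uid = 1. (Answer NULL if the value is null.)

LEFT JOIN keeps every row from `users`; unmatched rows get NULL for `logins`'s columns.
Matching on a.uid >= b.uid.
Matched pairs: 13; unmatched a rows kept: 3.

NULL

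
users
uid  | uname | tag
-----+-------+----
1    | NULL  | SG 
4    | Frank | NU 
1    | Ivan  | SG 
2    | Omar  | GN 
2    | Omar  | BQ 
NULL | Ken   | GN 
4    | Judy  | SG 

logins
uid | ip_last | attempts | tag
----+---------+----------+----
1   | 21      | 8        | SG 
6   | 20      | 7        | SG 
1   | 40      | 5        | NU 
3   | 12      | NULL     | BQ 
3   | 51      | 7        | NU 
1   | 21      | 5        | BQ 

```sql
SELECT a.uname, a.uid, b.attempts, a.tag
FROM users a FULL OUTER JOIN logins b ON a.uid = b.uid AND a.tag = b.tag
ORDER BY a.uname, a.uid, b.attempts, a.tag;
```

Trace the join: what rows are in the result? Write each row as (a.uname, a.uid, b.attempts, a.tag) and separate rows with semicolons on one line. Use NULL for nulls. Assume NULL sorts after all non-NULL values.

(Frank, 4, NULL, NU); (Ivan, 1, 8, SG); (Judy, 4, NULL, SG); (Ken, NULL, NULL, GN); (Omar, 2, NULL, BQ); (Omar, 2, NULL, GN); (NULL, 1, 8, SG); (NULL, NULL, 5, NULL); (NULL, NULL, 5, NULL); (NULL, NULL, 7, NULL); (NULL, NULL, 7, NULL); (NULL, NULL, NULL, NULL)

FULL OUTER JOIN keeps every row from both sides; unmatched rows get NULL for the other side's columns.
Matching on a.uid = b.uid AND a.tag = b.tag. A NULL in a compared column never satisfies the condition.
- uid=1, tag=SG: 1 matching b row(s), so 1 row(s) emitted.
- uid=4, tag=NU: no b row matches, row kept with b columns NULL.
- uid=1, tag=SG: 1 matching b row(s), so 1 row(s) emitted.
- uid=2, tag=GN: no b row matches, row kept with b columns NULL.
- uid=2, tag=BQ: no b row matches, row kept with b columns NULL.
- uid=NULL, tag=GN: no b row matches, row kept with b columns NULL.
- uid=4, tag=SG: no b row matches, row kept with b columns NULL.
- 5 b row(s) had no a match → kept, a columns NULL.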